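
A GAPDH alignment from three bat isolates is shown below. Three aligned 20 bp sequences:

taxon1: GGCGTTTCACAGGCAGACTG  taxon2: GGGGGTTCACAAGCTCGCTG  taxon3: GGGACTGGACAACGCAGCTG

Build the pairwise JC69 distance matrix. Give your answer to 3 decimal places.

taxon1–taxon2: 6/20 sites differ → p = 0.3, d = −0.75 ln(1 − 0.4) = 0.383119 ≈ 0.383.
taxon1–taxon3: 11/20 sites differ → p = 0.55, d = −0.75 ln(1 − 0.733333) = 0.991316 ≈ 0.991.
taxon2–taxon3: 8/20 sites differ → p = 0.4, d = −0.75 ln(1 − 0.533333) = 0.571605 ≈ 0.572.

d(taxon1,taxon2) = 0.383, d(taxon1,taxon3) = 0.991, d(taxon2,taxon3) = 0.572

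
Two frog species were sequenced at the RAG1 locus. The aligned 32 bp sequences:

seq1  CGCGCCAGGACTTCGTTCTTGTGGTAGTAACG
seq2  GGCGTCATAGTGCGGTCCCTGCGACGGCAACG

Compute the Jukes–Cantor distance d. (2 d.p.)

0.82

The sequences differ at 16 of 32 sites, so p = 16/32 = 0.5.
d = −(3/4) ln(1 − 4p/3) = −0.75 ln(1 − 0.666667) = −0.75 ln(0.333333)
  = −0.75 × (-1.098613) = 0.823960 substitutions/site.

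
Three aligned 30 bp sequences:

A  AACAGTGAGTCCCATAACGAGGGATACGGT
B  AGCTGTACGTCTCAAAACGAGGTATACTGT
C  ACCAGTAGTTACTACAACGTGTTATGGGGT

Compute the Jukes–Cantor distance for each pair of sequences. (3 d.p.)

d(A,B) = 0.330, d(A,C) = 0.572, d(B,C) = 0.647

A–B: 8/30 sites differ → p ≈ 0.266667, d = −0.75 ln(1 − 0.355556) = 0.329526 ≈ 0.330.
A–C: 12/30 sites differ → p = 0.4, d = −0.75 ln(1 − 0.533333) = 0.571605 ≈ 0.572.
B–C: 13/30 sites differ → p ≈ 0.433333, d = −0.75 ln(1 − 0.577777) = 0.646666 ≈ 0.647.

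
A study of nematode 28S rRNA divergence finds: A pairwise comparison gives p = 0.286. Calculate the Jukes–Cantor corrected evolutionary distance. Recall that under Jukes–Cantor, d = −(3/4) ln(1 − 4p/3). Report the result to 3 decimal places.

d = −(3/4) ln(1 − 4p/3) = −0.75 ln(1 − 0.381333) = −0.75 ln(0.618667)
  = −0.75 × (-0.480188) = 0.360141 substitutions/site.

0.360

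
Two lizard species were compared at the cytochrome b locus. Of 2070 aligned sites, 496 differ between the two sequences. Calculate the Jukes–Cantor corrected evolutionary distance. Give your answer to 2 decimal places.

0.29

p = 496/2070 ≈ 0.239614.
d = −(3/4) ln(1 − 4p/3) = −0.75 ln(1 − 0.319485) = −0.75 ln(0.680515)
  = −0.75 × (-0.384905) = 0.288679 substitutions/site.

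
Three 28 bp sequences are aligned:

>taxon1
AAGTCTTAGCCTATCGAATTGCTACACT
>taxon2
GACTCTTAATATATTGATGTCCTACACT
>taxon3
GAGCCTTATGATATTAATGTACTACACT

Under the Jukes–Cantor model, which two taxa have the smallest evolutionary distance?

taxon1–taxon2: 9/28 differ, p = 0.321, d = 0.420.
taxon1–taxon3: 10/28 differ, p = 0.357, d = 0.485.
taxon2–taxon3: 6/28 differ, p = 0.214, d = 0.252.
The smallest distance is between taxon2 and taxon3.

taxon2 and taxon3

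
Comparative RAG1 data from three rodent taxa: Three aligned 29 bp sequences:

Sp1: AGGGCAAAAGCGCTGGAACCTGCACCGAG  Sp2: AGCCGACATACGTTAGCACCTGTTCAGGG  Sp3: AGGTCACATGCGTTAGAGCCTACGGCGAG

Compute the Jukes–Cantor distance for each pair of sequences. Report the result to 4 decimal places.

Sp1–Sp2: 13/29 sites differ → p ≈ 0.448276, d = −0.75 ln(1 − 0.597701) = 0.682920 ≈ 0.6829.
Sp1–Sp3: 9/29 sites differ → p ≈ 0.310345, d = −0.75 ln(1 − 0.413793) = 0.400562 ≈ 0.4006.
Sp2–Sp3: 12/29 sites differ → p ≈ 0.413793, d = −0.75 ln(1 − 0.551724) = 0.601760 ≈ 0.6018.

d(Sp1,Sp2) = 0.6829, d(Sp1,Sp3) = 0.4006, d(Sp2,Sp3) = 0.6018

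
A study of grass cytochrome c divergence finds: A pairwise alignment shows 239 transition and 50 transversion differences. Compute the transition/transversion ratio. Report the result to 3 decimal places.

R = 239/50 = 4.780.

4.780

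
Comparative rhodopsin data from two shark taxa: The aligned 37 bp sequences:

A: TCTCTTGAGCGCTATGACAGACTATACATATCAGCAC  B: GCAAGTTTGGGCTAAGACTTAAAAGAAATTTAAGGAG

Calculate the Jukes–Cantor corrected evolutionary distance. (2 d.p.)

0.78

The sequences differ at 18 of 37 sites, so p = 18/37 ≈ 0.486486.
d = −(3/4) ln(1 − 4p/3) = −0.75 ln(1 − 0.648648) = −0.75 ln(0.351352)
  = −0.75 × (-1.045967) = 0.784475 substitutions/site.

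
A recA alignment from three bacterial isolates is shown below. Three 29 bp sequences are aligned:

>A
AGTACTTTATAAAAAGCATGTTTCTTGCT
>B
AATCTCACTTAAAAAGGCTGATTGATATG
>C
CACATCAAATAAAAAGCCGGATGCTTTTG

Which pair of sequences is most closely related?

A–B: 15/29 differ, p = 0.517, d = 0.878.
A–C: 14/29 differ, p = 0.483, d = 0.774.
B–C: 11/29 differ, p = 0.379, d = 0.529.
The smallest distance is between B and C.

B and C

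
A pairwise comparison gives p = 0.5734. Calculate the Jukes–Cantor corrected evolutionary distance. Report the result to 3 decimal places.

d = −(3/4) ln(1 − 4p/3) = −0.75 ln(1 − 0.764533) = −0.75 ln(0.235467)
  = −0.75 × (-1.446185) = 1.084639 substitutions/site.

1.085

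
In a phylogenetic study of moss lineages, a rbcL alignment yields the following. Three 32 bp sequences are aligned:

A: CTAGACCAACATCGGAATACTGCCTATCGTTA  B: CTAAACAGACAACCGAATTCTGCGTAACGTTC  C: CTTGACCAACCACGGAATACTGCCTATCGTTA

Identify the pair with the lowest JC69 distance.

A and C

A–B: 9/32 differ, p = 0.281, d = 0.353.
A–C: 3/32 differ, p = 0.094, d = 0.100.
B–C: 10/32 differ, p = 0.313, d = 0.404.
The smallest distance is between A and C.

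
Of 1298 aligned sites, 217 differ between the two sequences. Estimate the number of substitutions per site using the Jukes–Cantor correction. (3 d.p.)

p = 217/1298 ≈ 0.16718.
d = −(3/4) ln(1 − 4p/3) = −0.75 ln(1 − 0.222907) = −0.75 ln(0.777093)
  = −0.75 × (-0.252195) = 0.189146 substitutions/site.

0.189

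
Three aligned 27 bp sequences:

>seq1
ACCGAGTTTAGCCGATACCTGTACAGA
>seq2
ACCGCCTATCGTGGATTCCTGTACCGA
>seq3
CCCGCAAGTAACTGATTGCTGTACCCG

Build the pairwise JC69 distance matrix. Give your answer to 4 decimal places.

d(seq1,seq2) = 0.3770, d(seq1,seq3) = 0.6735, d(seq2,seq3) = 0.5876

seq1–seq2: 8/27 sites differ → p ≈ 0.296296, d = −0.75 ln(1 − 0.395061) = 0.376971 ≈ 0.3770.
seq1–seq3: 12/27 sites differ → p ≈ 0.444444, d = −0.75 ln(1 − 0.592592) = 0.673455 ≈ 0.6735.
seq2–seq3: 11/27 sites differ → p ≈ 0.407407, d = −0.75 ln(1 − 0.543209) = 0.587647 ≈ 0.5876.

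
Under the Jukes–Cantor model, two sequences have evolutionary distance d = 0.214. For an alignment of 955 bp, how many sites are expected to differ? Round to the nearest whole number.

Invert JC69: p = (3/4)(1 − e^(−4d/3)) = 0.75 × (1 − e^(-0.285333)) = 0.75 × (1 − 0.751764) = 0.186177.
Expected differing sites = pL ≈ 0.186177 × 955 = 177.799035 ≈ 178.

178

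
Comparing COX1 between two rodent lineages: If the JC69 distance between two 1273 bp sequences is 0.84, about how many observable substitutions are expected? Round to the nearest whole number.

Invert JC69: p = (3/4)(1 − e^(−4d/3)) = 0.75 × (1 − e^(-1.12)) = 0.75 × (1 − 0.326280) = 0.505290.
Expected differing sites = pL ≈ 0.505290 × 1273 = 643.23417 ≈ 643.

643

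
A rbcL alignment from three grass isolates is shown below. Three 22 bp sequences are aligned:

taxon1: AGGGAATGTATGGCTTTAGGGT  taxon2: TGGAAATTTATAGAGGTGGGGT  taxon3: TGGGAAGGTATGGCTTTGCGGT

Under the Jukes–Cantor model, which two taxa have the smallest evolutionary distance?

taxon1 and taxon3

taxon1–taxon2: 8/22 differ, p = 0.364, d = 0.497.
taxon1–taxon3: 4/22 differ, p = 0.182, d = 0.208.
taxon2–taxon3: 8/22 differ, p = 0.364, d = 0.497.
The smallest distance is between taxon1 and taxon3.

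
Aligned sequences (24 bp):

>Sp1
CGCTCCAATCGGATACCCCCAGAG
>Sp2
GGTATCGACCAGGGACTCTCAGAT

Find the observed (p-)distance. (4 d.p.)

The sequences differ at 12 of 24 positions.
p = 12/24 = 0.5000.

0.5000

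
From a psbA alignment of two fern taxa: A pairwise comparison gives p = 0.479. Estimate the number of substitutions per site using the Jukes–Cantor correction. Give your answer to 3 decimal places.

0.763

d = −(3/4) ln(1 − 4p/3) = −0.75 ln(1 − 0.638667) = −0.75 ln(0.361333)
  = −0.75 × (-1.017955) = 0.763466 substitutions/site.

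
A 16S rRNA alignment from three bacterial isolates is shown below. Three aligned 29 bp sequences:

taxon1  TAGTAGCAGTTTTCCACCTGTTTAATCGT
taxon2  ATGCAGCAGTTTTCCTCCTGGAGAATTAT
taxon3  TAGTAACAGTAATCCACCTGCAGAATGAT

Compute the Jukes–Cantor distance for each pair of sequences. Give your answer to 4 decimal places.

taxon1–taxon2: 9/29 sites differ → p ≈ 0.310345, d = −0.75 ln(1 − 0.413793) = 0.400562 ≈ 0.4006.
taxon1–taxon3: 8/29 sites differ → p ≈ 0.275862, d = −0.75 ln(1 − 0.367816) = 0.343931 ≈ 0.3439.
taxon2–taxon3: 9/29 sites differ → p ≈ 0.310345, d = −0.75 ln(1 − 0.413793) = 0.400562 ≈ 0.4006.

d(taxon1,taxon2) = 0.4006, d(taxon1,taxon3) = 0.3439, d(taxon2,taxon3) = 0.4006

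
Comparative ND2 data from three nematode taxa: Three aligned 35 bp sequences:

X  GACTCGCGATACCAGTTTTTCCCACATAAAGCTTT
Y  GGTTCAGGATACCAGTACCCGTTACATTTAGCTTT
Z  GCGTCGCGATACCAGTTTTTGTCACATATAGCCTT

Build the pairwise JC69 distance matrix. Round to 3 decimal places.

d(X,Y) = 0.513, d(X,Z) = 0.195, d(Y,Z) = 0.407

X–Y: 13/35 sites differ → p ≈ 0.371429, d = −0.75 ln(1 − 0.495239) = 0.512753 ≈ 0.513.
X–Z: 6/35 sites differ → p ≈ 0.171429, d = −0.75 ln(1 − 0.228572) = 0.194634 ≈ 0.195.
Y–Z: 11/35 sites differ → p ≈ 0.314286, d = −0.75 ln(1 − 0.419048) = 0.407315 ≈ 0.407.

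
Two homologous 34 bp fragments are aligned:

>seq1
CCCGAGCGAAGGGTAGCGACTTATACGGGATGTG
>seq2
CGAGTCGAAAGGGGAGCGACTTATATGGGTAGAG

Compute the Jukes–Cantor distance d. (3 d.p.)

0.423

The sequences differ at 11 of 34 sites, so p = 11/34 ≈ 0.323529.
d = −(3/4) ln(1 − 4p/3) = −0.75 ln(1 − 0.431372) = −0.75 ln(0.568628)
  = −0.75 × (-0.564529) = 0.423397 substitutions/site.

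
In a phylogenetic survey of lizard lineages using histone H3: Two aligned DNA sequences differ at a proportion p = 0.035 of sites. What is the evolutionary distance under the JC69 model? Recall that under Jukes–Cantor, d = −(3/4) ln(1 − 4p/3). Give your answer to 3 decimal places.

0.036

d = −(3/4) ln(1 − 4p/3) = −0.75 ln(1 − 0.046667) = −0.75 ln(0.953333)
  = −0.75 × (-0.047791) = 0.035843 substitutions/site.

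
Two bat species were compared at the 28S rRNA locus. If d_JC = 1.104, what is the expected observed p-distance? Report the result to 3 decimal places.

0.578

p = (3/4)(1 − e^(−4d/3)) = 0.75 × (1 − e^(-1.472)) = 0.75 × (1 − 0.229466) = 0.577901.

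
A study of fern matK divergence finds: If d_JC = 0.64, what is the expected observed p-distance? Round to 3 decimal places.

p = (3/4)(1 − e^(−4d/3)) = 0.75 × (1 − e^(-0.853333)) = 0.75 × (1 − 0.425993) = 0.430505.

0.431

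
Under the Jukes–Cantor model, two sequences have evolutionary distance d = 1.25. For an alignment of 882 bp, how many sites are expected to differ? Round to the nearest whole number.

537

Invert JC69: p = (3/4)(1 − e^(−4d/3)) = 0.75 × (1 − e^(-1.666667)) = 0.75 × (1 − 0.188876) = 0.608343.
Expected differing sites = pL ≈ 0.608343 × 882 = 536.558526 ≈ 537.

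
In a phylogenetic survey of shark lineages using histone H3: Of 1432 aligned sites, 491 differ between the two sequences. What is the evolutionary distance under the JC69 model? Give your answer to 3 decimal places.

p = 491/1432 ≈ 0.342877.
d = −(3/4) ln(1 − 4p/3) = −0.75 ln(1 − 0.457169) = −0.75 ln(0.542831)
  = −0.75 × (-0.610957) = 0.458218 substitutions/site.

0.458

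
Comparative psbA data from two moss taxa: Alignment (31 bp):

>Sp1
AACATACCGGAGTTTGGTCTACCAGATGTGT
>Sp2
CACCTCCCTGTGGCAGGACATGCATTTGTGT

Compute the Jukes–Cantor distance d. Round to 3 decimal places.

The sequences differ at 14 of 31 sites, so p = 14/31 ≈ 0.451613.
d = −(3/4) ln(1 − 4p/3) = −0.75 ln(1 − 0.602151) = −0.75 ln(0.397849)
  = −0.75 × (-0.921683) = 0.691262 substitutions/site.

0.691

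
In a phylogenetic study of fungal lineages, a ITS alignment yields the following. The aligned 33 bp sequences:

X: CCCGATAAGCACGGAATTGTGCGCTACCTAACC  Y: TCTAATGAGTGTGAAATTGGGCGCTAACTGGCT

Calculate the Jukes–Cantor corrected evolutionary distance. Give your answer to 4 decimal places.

The sequences differ at 13 of 33 sites, so p = 13/33 ≈ 0.393939.
d = −(3/4) ln(1 − 4p/3) = −0.75 ln(1 − 0.525252) = −0.75 ln(0.474748)
  = −0.75 × (-0.744971) = 0.558728 substitutions/site.

0.5587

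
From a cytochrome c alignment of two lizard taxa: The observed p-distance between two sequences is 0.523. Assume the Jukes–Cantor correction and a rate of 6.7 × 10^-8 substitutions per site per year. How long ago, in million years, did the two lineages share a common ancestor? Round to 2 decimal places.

6.69

d = −(3/4) ln(1 − 4p/3) = −0.75 ln(1 − 0.697333) = −0.75 ln(0.302667)
  = −0.75 × (-1.195122) = 0.896342 substitutions/site.
Under a molecular clock d = 2μt, so t = d/(2μ) = 0.896342 / (2 × 6.7 × 10^-8) = 6.69 million years.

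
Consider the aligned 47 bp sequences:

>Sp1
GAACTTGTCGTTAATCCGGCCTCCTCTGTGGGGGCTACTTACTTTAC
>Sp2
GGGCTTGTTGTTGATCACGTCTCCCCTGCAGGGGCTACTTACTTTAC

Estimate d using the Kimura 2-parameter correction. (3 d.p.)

Of 47 sites, 8 differences are transitions and 2 are transversions, so P = 8/47 ≈ 0.170213 and Q = 2/47 ≈ 0.042553.
Under the Kimura two-parameter model, d = −½ ln(1 − 2P − Q) − ¼ ln(1 − 2Q).
1 − 2P − Q = 0.617021, giving −½ ln(0.617021) = 0.241426.
1 − 2Q = 0.914894, giving −¼ ln(0.914894) = 0.022237.
d = 0.241426 + 0.022237 = 0.263663.

0.264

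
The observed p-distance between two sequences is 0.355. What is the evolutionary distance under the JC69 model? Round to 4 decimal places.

0.4809

d = −(3/4) ln(1 − 4p/3) = −0.75 ln(1 − 0.473333) = −0.75 ln(0.526667)
  = −0.75 × (-0.641187) = 0.480890 substitutions/site.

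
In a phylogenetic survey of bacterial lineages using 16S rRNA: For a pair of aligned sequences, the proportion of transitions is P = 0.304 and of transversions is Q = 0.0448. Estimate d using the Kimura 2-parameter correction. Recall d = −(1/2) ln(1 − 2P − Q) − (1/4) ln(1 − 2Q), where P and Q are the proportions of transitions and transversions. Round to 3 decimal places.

0.552

Under the Kimura two-parameter model, d = −½ ln(1 − 2P − Q) − ¼ ln(1 − 2Q).
1 − 2P − Q = 0.3472, giving −½ ln(0.3472) = 0.528927.
1 − 2Q = 0.9104, giving −¼ ln(0.9104) = 0.023468.
d = 0.528927 + 0.023468 = 0.552395.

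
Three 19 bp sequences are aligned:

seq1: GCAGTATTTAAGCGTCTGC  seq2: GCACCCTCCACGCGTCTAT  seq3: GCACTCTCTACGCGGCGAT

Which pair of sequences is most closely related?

seq2 and seq3

seq1–seq2: 8/19 differ, p = 0.421, d = 0.618.
seq1–seq3: 8/19 differ, p = 0.421, d = 0.618.
seq2–seq3: 4/19 differ, p = 0.211, d = 0.247.
The smallest distance is between seq2 and seq3.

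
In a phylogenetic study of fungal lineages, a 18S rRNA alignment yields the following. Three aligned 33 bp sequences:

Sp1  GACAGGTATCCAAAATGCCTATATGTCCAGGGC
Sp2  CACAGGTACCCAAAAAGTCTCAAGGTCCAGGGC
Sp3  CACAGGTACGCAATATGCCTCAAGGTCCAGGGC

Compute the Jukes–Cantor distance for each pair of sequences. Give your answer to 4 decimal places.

d(Sp1,Sp2) = 0.2493, d(Sp1,Sp3) = 0.2493, d(Sp2,Sp3) = 0.1322

Sp1–Sp2: 7/33 sites differ → p ≈ 0.212121, d = −0.75 ln(1 − 0.282828) = 0.249330 ≈ 0.2493.
Sp1–Sp3: 7/33 sites differ → p ≈ 0.212121, d = −0.75 ln(1 − 0.282828) = 0.249330 ≈ 0.2493.
Sp2–Sp3: 4/33 sites differ → p ≈ 0.121212, d = −0.75 ln(1 − 0.161616) = 0.132209 ≈ 0.1322.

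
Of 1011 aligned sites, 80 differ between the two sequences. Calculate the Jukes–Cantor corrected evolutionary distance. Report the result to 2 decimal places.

p = 80/1011 ≈ 0.07913.
d = −(3/4) ln(1 − 4p/3) = −0.75 ln(1 − 0.105507) = −0.75 ln(0.894493)
  = −0.75 × (-0.111498) = 0.083624 substitutions/site.

0.08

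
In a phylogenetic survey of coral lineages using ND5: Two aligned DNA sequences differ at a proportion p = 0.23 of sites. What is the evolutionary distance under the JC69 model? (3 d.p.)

d = −(3/4) ln(1 − 4p/3) = −0.75 ln(1 − 0.306667) = −0.75 ln(0.693333)
  = −0.75 × (-0.366245) = 0.274684 substitutions/site.

0.275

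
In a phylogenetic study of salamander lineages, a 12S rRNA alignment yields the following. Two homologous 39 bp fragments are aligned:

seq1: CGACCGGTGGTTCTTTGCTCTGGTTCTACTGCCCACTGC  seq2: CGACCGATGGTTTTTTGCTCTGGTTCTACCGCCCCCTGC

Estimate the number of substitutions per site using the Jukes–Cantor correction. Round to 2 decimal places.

The sequences differ at 4 of 39 sites (7, 13, 30, 35), so p = 4/39 ≈ 0.102564.
d = −(3/4) ln(1 − 4p/3) = −0.75 ln(1 − 0.136752) = −0.75 ln(0.863248)
  = −0.75 × (-0.147053) = 0.110290 substitutions/site.

0.11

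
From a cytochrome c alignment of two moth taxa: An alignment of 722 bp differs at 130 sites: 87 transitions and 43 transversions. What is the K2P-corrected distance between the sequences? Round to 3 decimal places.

0.210

P = 87/722 ≈ 0.120499 and Q = 43/722 ≈ 0.059557.
Under the Kimura two-parameter model, d = −½ ln(1 − 2P − Q) − ¼ ln(1 − 2Q).
1 − 2P − Q = 0.699445, giving −½ ln(0.699445) = 0.178734.
1 − 2Q = 0.880886, giving −¼ ln(0.880886) = 0.031707.
d = 0.178734 + 0.031707 = 0.210441.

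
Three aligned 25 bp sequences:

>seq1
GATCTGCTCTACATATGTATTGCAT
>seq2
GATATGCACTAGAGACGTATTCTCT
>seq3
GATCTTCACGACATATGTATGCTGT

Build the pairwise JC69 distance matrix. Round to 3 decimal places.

seq1–seq2: 8/25 sites differ → p = 0.32, d = −0.75 ln(1 − 0.426667) = 0.417216 ≈ 0.417.
seq1–seq3: 7/25 sites differ → p = 0.28, d = −0.75 ln(1 − 0.373333) = 0.350505 ≈ 0.351.
seq2–seq3: 8/25 sites differ → p = 0.32, d = −0.75 ln(1 − 0.426667) = 0.417216 ≈ 0.417.

d(seq1,seq2) = 0.417, d(seq1,seq3) = 0.351, d(seq2,seq3) = 0.417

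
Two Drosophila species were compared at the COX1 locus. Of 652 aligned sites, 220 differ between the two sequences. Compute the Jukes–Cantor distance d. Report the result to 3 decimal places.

0.448

p = 220/652 ≈ 0.337423.
d = −(3/4) ln(1 − 4p/3) = −0.75 ln(1 − 0.449897) = −0.75 ln(0.550103)
  = −0.75 × (-0.597650) = 0.448238 substitutions/site.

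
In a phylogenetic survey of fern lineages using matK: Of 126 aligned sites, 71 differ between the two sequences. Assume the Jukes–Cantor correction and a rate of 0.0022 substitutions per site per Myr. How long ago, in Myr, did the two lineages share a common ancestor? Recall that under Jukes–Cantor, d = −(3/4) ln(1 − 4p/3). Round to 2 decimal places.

237.20

p = 71/126 ≈ 0.563492.
d = −(3/4) ln(1 − 4p/3) = −0.75 ln(1 − 0.751323) = −0.75 ln(0.248677)
  = −0.75 × (-1.391600) = 1.043700 substitutions/site.
Under a molecular clock d = 2μt, so t = d/(2μ) = 1.043700 / (2 × 0.0022) = 237.20 Myr.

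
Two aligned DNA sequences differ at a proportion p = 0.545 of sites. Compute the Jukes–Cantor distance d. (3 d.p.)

0.973

d = −(3/4) ln(1 − 4p/3) = −0.75 ln(1 − 0.726667) = −0.75 ln(0.273333)
  = −0.75 × (-1.297064) = 0.972798 substitutions/site.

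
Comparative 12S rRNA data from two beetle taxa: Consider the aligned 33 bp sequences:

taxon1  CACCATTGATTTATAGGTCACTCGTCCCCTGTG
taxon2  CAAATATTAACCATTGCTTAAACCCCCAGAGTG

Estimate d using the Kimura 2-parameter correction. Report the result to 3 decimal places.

Of 33 sites, 4 differences are transitions and 14 are transversions, so P = 4/33 ≈ 0.121212 and Q = 14/33 ≈ 0.424242.
Under the Kimura two-parameter model, d = −½ ln(1 − 2P − Q) − ¼ ln(1 − 2Q).
1 − 2P − Q = 0.333334, giving −½ ln(0.333334) = 0.549305.
1 − 2Q = 0.151516, giving −¼ ln(0.151516) = 0.471766.
d = 0.549305 + 0.471766 = 1.021071.

1.021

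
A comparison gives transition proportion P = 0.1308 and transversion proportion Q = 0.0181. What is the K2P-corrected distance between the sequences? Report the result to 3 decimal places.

0.173

Under the Kimura two-parameter model, d = −½ ln(1 − 2P − Q) − ¼ ln(1 − 2Q).
1 − 2P − Q = 0.7203, giving −½ ln(0.7203) = 0.164044.
1 − 2Q = 0.9638, giving −¼ ln(0.9638) = 0.009218.
d = 0.164044 + 0.009218 = 0.173262.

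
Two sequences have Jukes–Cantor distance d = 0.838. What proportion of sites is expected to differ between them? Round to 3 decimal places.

0.505

p = (3/4)(1 − e^(−4d/3)) = 0.75 × (1 − e^(-1.117333)) = 0.75 × (1 − 0.327151) = 0.504637.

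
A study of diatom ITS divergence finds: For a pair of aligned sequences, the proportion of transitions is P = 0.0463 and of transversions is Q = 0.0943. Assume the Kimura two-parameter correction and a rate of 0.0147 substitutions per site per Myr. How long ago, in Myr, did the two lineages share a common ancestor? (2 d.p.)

5.30

Under the Kimura two-parameter model, d = −½ ln(1 − 2P − Q) − ¼ ln(1 − 2Q).
1 − 2P − Q = 0.8131, giving −½ ln(0.8131) = 0.103451.
1 − 2Q = 0.8114, giving −¼ ln(0.8114) = 0.052249.
d = 0.103451 + 0.052249 = 0.155700.
Under a molecular clock d = 2μt, so t = d/(2μ) = 0.155700 / (2 × 0.0147) = 5.30 Myr.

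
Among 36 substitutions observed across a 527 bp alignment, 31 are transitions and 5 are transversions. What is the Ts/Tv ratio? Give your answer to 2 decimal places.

R = 31/5 = 6.20.

6.20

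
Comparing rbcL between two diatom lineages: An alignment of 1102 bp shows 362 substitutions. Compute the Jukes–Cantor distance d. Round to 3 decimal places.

p = 362/1102 ≈ 0.328494.
d = −(3/4) ln(1 − 4p/3) = −0.75 ln(1 − 0.437992) = −0.75 ln(0.562008)
  = −0.75 × (-0.576239) = 0.432179 substitutions/site.

0.432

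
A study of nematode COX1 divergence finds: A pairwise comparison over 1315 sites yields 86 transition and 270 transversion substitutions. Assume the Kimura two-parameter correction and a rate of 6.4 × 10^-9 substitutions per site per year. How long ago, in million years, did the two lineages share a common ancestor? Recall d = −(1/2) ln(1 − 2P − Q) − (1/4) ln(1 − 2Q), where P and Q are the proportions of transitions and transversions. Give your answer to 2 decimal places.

26.33

P = 86/1315 ≈ 0.065399 and Q = 270/1315 ≈ 0.205323.
Under the Kimura two-parameter model, d = −½ ln(1 − 2P − Q) − ¼ ln(1 − 2Q).
1 − 2P − Q = 0.663879, giving −½ ln(0.663879) = 0.204828.
1 − 2Q = 0.589354, giving −¼ ln(0.589354) = 0.132182.
d = 0.204828 + 0.132182 = 0.337010.
Under a molecular clock d = 2μt, so t = d/(2μ) = 0.337010 / (2 × 6.4 × 10^-9) = 26.33 million years.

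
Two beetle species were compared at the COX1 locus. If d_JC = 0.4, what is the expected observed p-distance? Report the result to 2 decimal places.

p = (3/4)(1 − e^(−4d/3)) = 0.75 × (1 − e^(-0.533333)) = 0.75 × (1 − 0.586646) = 0.310016.

0.31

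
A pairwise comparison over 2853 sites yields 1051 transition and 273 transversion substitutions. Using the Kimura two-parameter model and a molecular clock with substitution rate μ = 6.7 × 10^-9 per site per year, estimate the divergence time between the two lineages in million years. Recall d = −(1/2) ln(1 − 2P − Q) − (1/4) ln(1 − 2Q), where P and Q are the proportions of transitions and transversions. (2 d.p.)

70.62

P = 1051/2853 ≈ 0.368384 and Q = 273/2853 ≈ 0.095689.
Under the Kimura two-parameter model, d = −½ ln(1 − 2P − Q) − ¼ ln(1 − 2Q).
1 − 2P − Q = 0.167543, giving −½ ln(0.167543) = 0.893258.
1 − 2Q = 0.808622, giving −¼ ln(0.808622) = 0.053106.
d = 0.893258 + 0.053106 = 0.946364.
Under a molecular clock d = 2μt, so t = d/(2μ) = 0.946364 / (2 × 6.7 × 10^-9) = 70.62 million years.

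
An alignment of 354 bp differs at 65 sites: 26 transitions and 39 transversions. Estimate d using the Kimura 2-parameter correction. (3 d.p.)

P = 26/354 ≈ 0.073446 and Q = 39/354 ≈ 0.110169.
Under the Kimura two-parameter model, d = −½ ln(1 − 2P − Q) − ¼ ln(1 − 2Q).
1 − 2P − Q = 0.742939, giving −½ ln(0.742939) = 0.148571.
1 − 2Q = 0.779662, giving −¼ ln(0.779662) = 0.062224.
d = 0.148571 + 0.062224 = 0.210795.

0.211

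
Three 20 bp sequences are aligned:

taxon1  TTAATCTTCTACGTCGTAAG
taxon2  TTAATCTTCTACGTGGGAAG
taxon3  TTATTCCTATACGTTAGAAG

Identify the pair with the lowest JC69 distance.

taxon1–taxon2: 2/20 differ, p = 0.100, d = 0.107.
taxon1–taxon3: 6/20 differ, p = 0.300, d = 0.383.
taxon2–taxon3: 5/20 differ, p = 0.250, d = 0.304.
The smallest distance is between taxon1 and taxon2.

taxon1 and taxon2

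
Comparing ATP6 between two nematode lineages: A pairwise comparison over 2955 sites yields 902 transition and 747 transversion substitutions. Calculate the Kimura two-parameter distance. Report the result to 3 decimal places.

P = 902/2955 ≈ 0.305245 and Q = 747/2955 ≈ 0.252792.
Under the Kimura two-parameter model, d = −½ ln(1 − 2P − Q) − ¼ ln(1 − 2Q).
1 − 2P − Q = 0.136718, giving −½ ln(0.136718) = 0.994917.
1 − 2Q = 0.494416, giving −¼ ln(0.494416) = 0.176095.
d = 0.994917 + 0.176095 = 1.171012.

1.171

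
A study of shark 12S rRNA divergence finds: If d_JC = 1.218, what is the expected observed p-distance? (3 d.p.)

0.602

p = (3/4)(1 − e^(−4d/3)) = 0.75 × (1 − e^(-1.624)) = 0.75 × (1 − 0.197109) = 0.602168.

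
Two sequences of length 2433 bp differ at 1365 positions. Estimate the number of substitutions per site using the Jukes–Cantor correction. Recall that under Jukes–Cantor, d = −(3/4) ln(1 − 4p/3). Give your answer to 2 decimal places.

1.03

p = 1365/2433 ≈ 0.561036.
d = −(3/4) ln(1 − 4p/3) = −0.75 ln(1 − 0.748048) = −0.75 ln(0.251952)
  = −0.75 × (-1.378517) = 1.033888 substitutions/site.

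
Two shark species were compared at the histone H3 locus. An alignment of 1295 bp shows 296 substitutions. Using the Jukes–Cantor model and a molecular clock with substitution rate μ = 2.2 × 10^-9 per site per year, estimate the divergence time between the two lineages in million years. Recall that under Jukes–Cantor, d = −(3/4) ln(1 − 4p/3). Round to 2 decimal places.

61.96

p = 296/1295 ≈ 0.228571.
d = −(3/4) ln(1 − 4p/3) = −0.75 ln(1 − 0.304761) = −0.75 ln(0.695239)
  = −0.75 × (-0.363500) = 0.272625 substitutions/site.
Under a molecular clock d = 2μt, so t = d/(2μ) = 0.272625 / (2 × 2.2 × 10^-9) = 61.96 million years.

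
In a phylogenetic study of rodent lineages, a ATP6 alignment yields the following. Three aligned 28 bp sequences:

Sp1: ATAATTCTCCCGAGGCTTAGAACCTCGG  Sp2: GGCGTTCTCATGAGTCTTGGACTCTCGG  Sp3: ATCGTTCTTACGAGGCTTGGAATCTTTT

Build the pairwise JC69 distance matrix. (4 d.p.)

d(Sp1,Sp2) = 0.4850, d(Sp1,Sp3) = 0.4197, d(Sp2,Sp3) = 0.4197

Sp1–Sp2: 10/28 sites differ → p ≈ 0.357143, d = −0.75 ln(1 − 0.476191) = 0.484971 ≈ 0.4850.
Sp1–Sp3: 9/28 sites differ → p ≈ 0.321429, d = −0.75 ln(1 − 0.428572) = 0.419713 ≈ 0.4197.
Sp2–Sp3: 9/28 sites differ → p ≈ 0.321429, d = −0.75 ln(1 − 0.428572) = 0.419713 ≈ 0.4197.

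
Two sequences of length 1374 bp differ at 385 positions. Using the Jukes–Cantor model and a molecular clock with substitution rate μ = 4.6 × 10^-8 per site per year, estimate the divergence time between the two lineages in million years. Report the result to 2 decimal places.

p = 385/1374 ≈ 0.280204.
d = −(3/4) ln(1 − 4p/3) = −0.75 ln(1 − 0.373605) = −0.75 ln(0.626395)
  = −0.75 × (-0.467774) = 0.350831 substitutions/site.
Under a molecular clock d = 2μt, so t = d/(2μ) = 0.350831 / (2 × 4.6 × 10^-8) = 3.81 million years.

3.81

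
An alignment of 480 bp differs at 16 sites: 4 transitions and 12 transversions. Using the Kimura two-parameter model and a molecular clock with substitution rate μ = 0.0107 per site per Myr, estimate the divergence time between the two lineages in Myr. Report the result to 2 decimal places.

1.59

P = 4/480 ≈ 0.008333 and Q = 12/480 = 0.025.
Under the Kimura two-parameter model, d = −½ ln(1 − 2P − Q) − ¼ ln(1 − 2Q).
1 − 2P − Q = 0.958334, giving −½ ln(0.958334) = 0.021279.
1 − 2Q = 0.95, giving −¼ ln(0.95) = 0.012823.
d = 0.021279 + 0.012823 = 0.034102.
Under a molecular clock d = 2μt, so t = d/(2μ) = 0.034102 / (2 × 0.0107) = 1.59 Myr.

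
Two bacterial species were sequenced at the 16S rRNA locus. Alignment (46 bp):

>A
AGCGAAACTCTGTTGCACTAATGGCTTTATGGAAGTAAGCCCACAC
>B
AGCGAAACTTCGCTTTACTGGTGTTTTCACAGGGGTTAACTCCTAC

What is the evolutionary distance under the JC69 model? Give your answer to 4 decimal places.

0.6001

The sequences differ at 19 of 46 sites, so p = 19/46 ≈ 0.413043.
d = −(3/4) ln(1 − 4p/3) = −0.75 ln(1 − 0.550724) = −0.75 ln(0.449276)
  = −0.75 × (-0.800118) = 0.600089 substitutions/site.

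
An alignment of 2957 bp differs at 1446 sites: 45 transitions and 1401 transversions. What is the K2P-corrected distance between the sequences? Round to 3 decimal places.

1.088

P = 45/2957 ≈ 0.015218 and Q = 1401/2957 ≈ 0.473791.
Under the Kimura two-parameter model, d = −½ ln(1 − 2P − Q) − ¼ ln(1 − 2Q).
1 − 2P − Q = 0.495773, giving −½ ln(0.495773) = 0.350819.
1 − 2Q = 0.052418, giving −¼ ln(0.052418) = 0.737126.
d = 0.350819 + 0.737126 = 1.087945.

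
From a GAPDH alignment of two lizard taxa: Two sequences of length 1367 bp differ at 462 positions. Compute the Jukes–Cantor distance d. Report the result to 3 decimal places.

p = 462/1367 ≈ 0.337966.
d = −(3/4) ln(1 − 4p/3) = −0.75 ln(1 − 0.450621) = −0.75 ln(0.549379)
  = −0.75 × (-0.598967) = 0.449225 substitutions/site.

0.449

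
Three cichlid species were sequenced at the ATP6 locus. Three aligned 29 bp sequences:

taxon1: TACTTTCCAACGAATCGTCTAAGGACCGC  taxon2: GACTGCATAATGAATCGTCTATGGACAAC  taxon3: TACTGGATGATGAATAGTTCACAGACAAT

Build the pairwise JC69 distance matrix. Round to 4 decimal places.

d(taxon1,taxon2) = 0.4006, d(taxon1,taxon3) = 0.7739, d(taxon2,taxon3) = 0.4006

taxon1–taxon2: 9/29 sites differ → p ≈ 0.310345, d = −0.75 ln(1 − 0.413793) = 0.400562 ≈ 0.4006.
taxon1–taxon3: 14/29 sites differ → p ≈ 0.482759, d = −0.75 ln(1 − 0.643679) = 0.773942 ≈ 0.7739.
taxon2–taxon3: 9/29 sites differ → p ≈ 0.310345, d = −0.75 ln(1 − 0.413793) = 0.400562 ≈ 0.4006.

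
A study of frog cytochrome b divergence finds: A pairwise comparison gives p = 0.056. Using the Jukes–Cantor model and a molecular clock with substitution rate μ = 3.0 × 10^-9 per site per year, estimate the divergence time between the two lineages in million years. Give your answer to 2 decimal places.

9.70

d = −(3/4) ln(1 − 4p/3) = −0.75 ln(1 − 0.074667) = −0.75 ln(0.925333)
  = −0.75 × (-0.077602) = 0.058202 substitutions/site.
Under a molecular clock d = 2μt, so t = d/(2μ) = 0.058202 / (2 × 3.0 × 10^-9) = 9.70 million years.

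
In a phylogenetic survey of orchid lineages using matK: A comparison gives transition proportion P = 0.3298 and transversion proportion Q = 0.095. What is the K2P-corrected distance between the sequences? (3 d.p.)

Under the Kimura two-parameter model, d = −½ ln(1 − 2P − Q) − ¼ ln(1 − 2Q).
1 − 2P − Q = 0.2454, giving −½ ln(0.2454) = 0.702433.
1 − 2Q = 0.81, giving −¼ ln(0.81) = 0.052680.
d = 0.702433 + 0.052680 = 0.755113.

0.755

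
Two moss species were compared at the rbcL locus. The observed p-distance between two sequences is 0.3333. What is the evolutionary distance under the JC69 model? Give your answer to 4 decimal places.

d = −(3/4) ln(1 − 4p/3) = −0.75 ln(1 − 0.4444) = −0.75 ln(0.5556)
  = −0.75 × (-0.587707) = 0.440780 substitutions/site.

0.4408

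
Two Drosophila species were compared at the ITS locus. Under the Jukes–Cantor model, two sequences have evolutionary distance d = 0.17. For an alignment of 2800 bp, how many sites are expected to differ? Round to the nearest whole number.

426

Invert JC69: p = (3/4)(1 − e^(−4d/3)) = 0.75 × (1 − e^(-0.226667)) = 0.75 × (1 − 0.797186) = 0.152111.
Expected differing sites = pL ≈ 0.152111 × 2800 = 425.9108 ≈ 426.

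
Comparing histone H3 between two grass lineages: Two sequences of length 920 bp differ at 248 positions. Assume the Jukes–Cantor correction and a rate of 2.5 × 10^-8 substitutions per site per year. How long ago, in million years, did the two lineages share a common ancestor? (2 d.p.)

6.68

p = 248/920 ≈ 0.269565.
d = −(3/4) ln(1 − 4p/3) = −0.75 ln(1 − 0.35942) = −0.75 ln(0.64058)
  = −0.75 × (-0.445381) = 0.334036 substitutions/site.
Under a molecular clock d = 2μt, so t = d/(2μ) = 0.334036 / (2 × 2.5 × 10^-8) = 6.68 million years.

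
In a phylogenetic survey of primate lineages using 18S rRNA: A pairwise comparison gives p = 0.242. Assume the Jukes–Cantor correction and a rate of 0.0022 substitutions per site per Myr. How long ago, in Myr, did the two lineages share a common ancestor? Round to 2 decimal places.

66.41

d = −(3/4) ln(1 − 4p/3) = −0.75 ln(1 − 0.322667) = −0.75 ln(0.677333)
  = −0.75 × (-0.389592) = 0.292194 substitutions/site.
Under a molecular clock d = 2μt, so t = d/(2μ) = 0.292194 / (2 × 0.0022) = 66.41 Myr.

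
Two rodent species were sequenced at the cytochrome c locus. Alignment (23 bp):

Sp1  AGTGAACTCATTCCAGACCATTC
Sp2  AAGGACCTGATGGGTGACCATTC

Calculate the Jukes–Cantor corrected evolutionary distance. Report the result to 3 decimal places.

The sequences differ at 8 of 23 sites (2, 3, 6, 9, 12, 13, 14, 15), so p = 8/23 ≈ 0.347826.
d = −(3/4) ln(1 − 4p/3) = −0.75 ln(1 − 0.463768) = −0.75 ln(0.536232)
  = −0.75 × (-0.623188) = 0.467391 substitutions/site.

0.467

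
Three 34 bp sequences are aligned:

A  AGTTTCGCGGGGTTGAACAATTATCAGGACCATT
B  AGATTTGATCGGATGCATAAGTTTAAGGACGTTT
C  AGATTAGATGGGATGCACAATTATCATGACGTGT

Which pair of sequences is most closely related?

B and C

A–B: 13/34 differ, p = 0.382, d = 0.535.
A–C: 10/34 differ, p = 0.294, d = 0.373.
B–C: 8/34 differ, p = 0.235, d = 0.282.
The smallest distance is between B and C.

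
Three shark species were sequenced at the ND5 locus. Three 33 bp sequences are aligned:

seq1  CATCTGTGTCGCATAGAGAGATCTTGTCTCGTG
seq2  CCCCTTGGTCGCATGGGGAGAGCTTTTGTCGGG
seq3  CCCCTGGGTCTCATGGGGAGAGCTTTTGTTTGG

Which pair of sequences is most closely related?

seq1–seq2: 10/33 differ, p = 0.303, d = 0.388.
seq1–seq3: 12/33 differ, p = 0.364, d = 0.497.
seq2–seq3: 4/33 differ, p = 0.121, d = 0.132.
The smallest distance is between seq2 and seq3.

seq2 and seq3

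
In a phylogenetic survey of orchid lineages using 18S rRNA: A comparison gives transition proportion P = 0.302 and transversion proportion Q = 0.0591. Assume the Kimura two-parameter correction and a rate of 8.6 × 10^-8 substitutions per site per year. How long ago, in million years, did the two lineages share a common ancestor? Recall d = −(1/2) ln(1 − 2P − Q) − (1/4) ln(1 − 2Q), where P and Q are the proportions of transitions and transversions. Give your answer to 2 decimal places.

3.35

Under the Kimura two-parameter model, d = −½ ln(1 − 2P − Q) − ¼ ln(1 − 2Q).
1 − 2P − Q = 0.3369, giving −½ ln(0.3369) = 0.543985.
1 − 2Q = 0.8818, giving −¼ ln(0.8818) = 0.031448.
d = 0.543985 + 0.031448 = 0.575433.
Under a molecular clock d = 2μt, so t = d/(2μ) = 0.575433 / (2 × 8.6 × 10^-8) = 3.35 million years.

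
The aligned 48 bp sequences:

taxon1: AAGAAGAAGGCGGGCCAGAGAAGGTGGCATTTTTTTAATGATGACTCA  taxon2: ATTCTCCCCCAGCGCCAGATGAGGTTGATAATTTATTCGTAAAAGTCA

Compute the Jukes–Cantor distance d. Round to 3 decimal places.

0.961

The sequences differ at 26 of 48 sites, so p = 26/48 ≈ 0.541667.
d = −(3/4) ln(1 − 4p/3) = −0.75 ln(1 − 0.722223) = −0.75 ln(0.277777)
  = −0.75 × (-1.280937) = 0.960703 substitutions/site.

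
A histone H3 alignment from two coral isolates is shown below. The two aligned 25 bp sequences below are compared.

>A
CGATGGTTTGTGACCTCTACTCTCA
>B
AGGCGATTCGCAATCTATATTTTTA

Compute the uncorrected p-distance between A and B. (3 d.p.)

0.480

The sequences differ at 12 of 25 positions.
p = 12/25 = 0.480.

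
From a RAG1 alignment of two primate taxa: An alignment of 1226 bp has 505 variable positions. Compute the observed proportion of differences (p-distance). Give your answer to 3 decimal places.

0.412

p = 505/1226 = 0.411908… ≈ 0.412 (to 3 d.p.).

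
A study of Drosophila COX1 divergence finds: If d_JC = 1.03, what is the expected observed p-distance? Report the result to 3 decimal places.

0.560

p = (3/4)(1 − e^(−4d/3)) = 0.75 × (1 − e^(-1.373333)) = 0.75 × (1 − 0.253261) = 0.560054.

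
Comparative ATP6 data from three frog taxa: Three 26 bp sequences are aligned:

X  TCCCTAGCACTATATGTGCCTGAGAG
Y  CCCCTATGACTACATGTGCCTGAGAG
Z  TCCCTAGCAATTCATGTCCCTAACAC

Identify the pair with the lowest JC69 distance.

X and Y

X–Y: 4/26 differ, p = 0.154, d = 0.172.
X–Z: 7/26 differ, p = 0.269, d = 0.334.
Y–Z: 9/26 differ, p = 0.346, d = 0.464.
The smallest distance is between X and Y.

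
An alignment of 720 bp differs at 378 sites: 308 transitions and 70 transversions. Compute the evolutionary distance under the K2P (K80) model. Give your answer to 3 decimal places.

P = 308/720 ≈ 0.427778 and Q = 70/720 ≈ 0.097222.
Under the Kimura two-parameter model, d = −½ ln(1 − 2P − Q) − ¼ ln(1 − 2Q).
1 − 2P − Q = 0.047222, giving −½ ln(0.047222) = 1.526448.
1 − 2Q = 0.805556, giving −¼ ln(0.805556) = 0.054056.
d = 1.526448 + 0.054056 = 1.580504.

1.581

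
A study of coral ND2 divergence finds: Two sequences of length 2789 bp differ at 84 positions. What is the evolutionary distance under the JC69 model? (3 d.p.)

p = 84/2789 ≈ 0.030118.
d = −(3/4) ln(1 − 4p/3) = −0.75 ln(1 − 0.040157) = −0.75 ln(0.959843)
  = −0.75 × (-0.040986) = 0.030740 substitutions/site.

0.031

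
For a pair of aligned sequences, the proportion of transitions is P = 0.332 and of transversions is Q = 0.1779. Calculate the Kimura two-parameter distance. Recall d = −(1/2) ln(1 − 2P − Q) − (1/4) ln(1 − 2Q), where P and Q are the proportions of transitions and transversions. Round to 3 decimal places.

1.032

Under the Kimura two-parameter model, d = −½ ln(1 − 2P − Q) − ¼ ln(1 − 2Q).
1 − 2P − Q = 0.1581, giving −½ ln(0.1581) = 0.922264.
1 − 2Q = 0.6442, giving −¼ ln(0.6442) = 0.109937.
d = 0.922264 + 0.109937 = 1.032201.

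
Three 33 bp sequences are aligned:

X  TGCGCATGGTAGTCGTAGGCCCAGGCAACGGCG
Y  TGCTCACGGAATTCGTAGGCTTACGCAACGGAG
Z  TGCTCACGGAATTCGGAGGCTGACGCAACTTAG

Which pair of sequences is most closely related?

X–Y: 8/33 differ, p = 0.242, d = 0.293.
X–Z: 11/33 differ, p = 0.333, d = 0.441.
Y–Z: 4/33 differ, p = 0.121, d = 0.132.
The smallest distance is between Y and Z.

Y and Z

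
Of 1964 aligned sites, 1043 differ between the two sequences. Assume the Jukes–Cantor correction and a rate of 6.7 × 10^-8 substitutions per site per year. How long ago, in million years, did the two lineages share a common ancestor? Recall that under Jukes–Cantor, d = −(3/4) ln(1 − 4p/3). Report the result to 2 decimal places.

6.89

p = 1043/1964 ≈ 0.531059.
d = −(3/4) ln(1 − 4p/3) = −0.75 ln(1 − 0.708079) = −0.75 ln(0.291921)
  = −0.75 × (-1.231272) = 0.923454 substitutions/site.
Under a molecular clock d = 2μt, so t = d/(2μ) = 0.923454 / (2 × 6.7 × 10^-8) = 6.89 million years.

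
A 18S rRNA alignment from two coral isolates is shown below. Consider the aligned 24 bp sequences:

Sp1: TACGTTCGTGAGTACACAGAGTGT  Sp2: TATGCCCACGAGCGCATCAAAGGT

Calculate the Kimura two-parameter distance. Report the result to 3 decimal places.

1.288

Of 24 sites, 10 differences are transitions and 2 are transversions, so P = 10/24 ≈ 0.416667 and Q = 2/24 ≈ 0.083333.
Under the Kimura two-parameter model, d = −½ ln(1 − 2P − Q) − ¼ ln(1 − 2Q).
1 − 2P − Q = 0.083333, giving −½ ln(0.083333) = 1.242455.
1 − 2Q = 0.833334, giving −¼ ln(0.833334) = 0.045580.
d = 1.242455 + 0.045580 = 1.288035.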